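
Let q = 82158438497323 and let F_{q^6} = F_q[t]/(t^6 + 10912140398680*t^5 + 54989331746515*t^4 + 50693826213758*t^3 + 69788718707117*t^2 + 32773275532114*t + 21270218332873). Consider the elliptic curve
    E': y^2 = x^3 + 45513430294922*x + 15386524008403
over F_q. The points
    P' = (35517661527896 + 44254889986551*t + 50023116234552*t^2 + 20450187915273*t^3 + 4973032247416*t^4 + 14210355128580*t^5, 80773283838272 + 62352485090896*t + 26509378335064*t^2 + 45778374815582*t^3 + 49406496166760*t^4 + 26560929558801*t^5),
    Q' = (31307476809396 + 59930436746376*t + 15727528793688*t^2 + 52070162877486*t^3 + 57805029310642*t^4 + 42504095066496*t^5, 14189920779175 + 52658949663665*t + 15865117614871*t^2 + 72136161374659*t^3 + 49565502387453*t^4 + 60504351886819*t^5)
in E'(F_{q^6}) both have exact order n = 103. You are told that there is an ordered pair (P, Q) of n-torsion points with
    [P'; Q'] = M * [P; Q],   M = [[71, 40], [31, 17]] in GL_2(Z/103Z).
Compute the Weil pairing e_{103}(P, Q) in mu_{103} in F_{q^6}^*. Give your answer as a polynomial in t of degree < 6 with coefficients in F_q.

53785972675105 + 66292832002673*t + 46622132307608*t^2 + 57730092310067*t^3 + 81203334323170*t^4 + 58354331638064*t^5

Since e_{103}(P,P)=e_{103}(Q,Q)=1 and e_{103}(Q,P)=e_{103}(P,Q)^{-1}, expanding e_{103}(71*P + 40*Q,31*P + 17*Q) leaves e(P,Q)^det(M).
71*17 - 40*31 = -33; reduced mod 103: det = 70, inverse 78.
n = 103 = (1100111)_2 (7 bits, wt 5); accumulate f_{103,P'}(Q'+S)/f_{103,P'}(S) along the 6-step ladder.
f_P(D_Q)/f_Q(D_P) = 36254507796232 + 7810300288608*t + 567249631092*t^2 + 1903422984389*t^3 + 20234407062760*t^4 + 29374918353174*t^5.
(36254507796232 + 7810300288608*t + 567249631092*t^2 + 1903422984389*t^3 + 20234407062760*t^4 + 29374918353174*t^5)^{78} mod (82158438497323,f) = 53785972675105 + 66292832002673*t + 46622132307608*t^2 + 57730092310067*t^3 + 81203334323170*t^4 + 58354331638064*t^5.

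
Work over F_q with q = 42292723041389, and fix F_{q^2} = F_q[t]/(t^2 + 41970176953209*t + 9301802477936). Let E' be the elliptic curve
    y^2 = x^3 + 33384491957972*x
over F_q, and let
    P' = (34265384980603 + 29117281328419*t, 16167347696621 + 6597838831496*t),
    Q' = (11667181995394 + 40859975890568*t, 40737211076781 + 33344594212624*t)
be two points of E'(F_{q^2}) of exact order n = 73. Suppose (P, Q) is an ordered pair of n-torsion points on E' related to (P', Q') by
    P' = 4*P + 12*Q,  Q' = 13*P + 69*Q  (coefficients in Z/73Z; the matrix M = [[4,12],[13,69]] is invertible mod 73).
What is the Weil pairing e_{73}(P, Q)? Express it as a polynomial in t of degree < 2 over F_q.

3475472426163 + 31497771446574*t

Since e_{73}(P,P)=e_{73}(Q,Q)=1 and e_{73}(Q,P)=e_{73}(P,Q)^{-1}, expanding e_{73}(4*P + 12*Q,13*P + 69*Q) leaves e(P,Q)^det(M).
det M = 4*69 - 12*13 = 120 = 47 (mod 73); 47^{-1} = 14 (mod 73).
Run Miller on y^2=x^3+33384491957972*x over F_{42292723041389}: ladder 1001001 (7 bits); e = f_P(D_Q)/f_Q(D_P).
Miller gives e_{73}(P',Q') = 34962781473670 + 8105818163338*t in F_{42292723041389^2}.
Finally e_{73}(P,Q) = 3475472426163 + 31497771446574*t.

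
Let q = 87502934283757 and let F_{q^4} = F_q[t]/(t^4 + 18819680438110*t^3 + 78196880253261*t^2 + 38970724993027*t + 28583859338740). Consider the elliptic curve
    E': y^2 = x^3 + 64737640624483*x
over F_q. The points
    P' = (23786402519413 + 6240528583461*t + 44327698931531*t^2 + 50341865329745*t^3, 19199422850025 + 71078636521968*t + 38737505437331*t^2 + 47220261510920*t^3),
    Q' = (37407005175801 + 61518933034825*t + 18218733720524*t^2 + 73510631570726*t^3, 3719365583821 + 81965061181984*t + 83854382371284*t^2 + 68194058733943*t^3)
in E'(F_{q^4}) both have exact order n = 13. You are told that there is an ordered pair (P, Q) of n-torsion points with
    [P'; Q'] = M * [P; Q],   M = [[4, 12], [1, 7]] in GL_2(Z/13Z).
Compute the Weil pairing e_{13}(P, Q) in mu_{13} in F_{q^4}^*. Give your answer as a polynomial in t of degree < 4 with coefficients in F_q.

53920095695299 + 80965452510881*t + 55271766336081*t^2 + 19018295154953*t^3

Under M = [[4,12],[1,7]] in GL_2(Z/13), e_{13}(P',Q') = e_{13}(P,Q)^(4*7-12*1 mod 13).
Inverting 3 mod 13: 9. Thus e_{13}(P,Q) = e(P',Q')^{9}.
n = 13 = (1101)_2 (4 bits, wt 3); accumulate f_{13,P'}(Q'+S)/f_{13,P'}(S) along the 3-step ladder.
e_{13}(P',Q') = 12635832708803 + 5386767285266*t + 7799158219644*t^2 + 86448985310837*t^3.
Raise to 9: e(P,Q) = 53920095695299 + 80965452510881*t + 55271766336081*t^2 + 19018295154953*t^3 in mu_{13}.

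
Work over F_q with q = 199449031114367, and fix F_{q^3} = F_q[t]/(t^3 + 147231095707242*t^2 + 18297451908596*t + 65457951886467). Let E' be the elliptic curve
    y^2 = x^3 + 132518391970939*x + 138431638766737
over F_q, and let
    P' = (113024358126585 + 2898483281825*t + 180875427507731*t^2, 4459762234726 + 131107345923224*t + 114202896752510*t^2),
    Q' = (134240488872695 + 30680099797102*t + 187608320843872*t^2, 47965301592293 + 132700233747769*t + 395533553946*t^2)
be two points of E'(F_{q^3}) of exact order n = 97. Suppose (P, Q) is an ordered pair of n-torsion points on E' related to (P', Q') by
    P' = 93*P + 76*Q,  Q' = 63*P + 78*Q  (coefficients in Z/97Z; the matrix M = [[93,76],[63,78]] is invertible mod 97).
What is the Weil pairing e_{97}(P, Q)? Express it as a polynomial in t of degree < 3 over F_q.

26776605395276 + 67702639909456*t + 111655635217950*t^2

The 97-Weil pairing on E[97] over F_{199449031114367} is alternating-bilinear: e_{97}(P',Q') = e_{97}(P,Q)^det(M).
Hence e(P,Q) = e(P',Q')^{71} where 71 = 41^{-1} mod 97.
n = 97 = (1100001)_2 (7 bits, wt 3); accumulate f_{97,P'}(Q'+S)/f_{97,P'}(S) along the 6-step ladder.
Miller gives e_{97}(P',Q') = 162150178451852 + 130476442680240*t + 19133558719551*t^2 in F_{199449031114367^3}.
Finally e_{97}(P,Q) = 26776605395276 + 67702639909456*t + 111655635217950*t^2.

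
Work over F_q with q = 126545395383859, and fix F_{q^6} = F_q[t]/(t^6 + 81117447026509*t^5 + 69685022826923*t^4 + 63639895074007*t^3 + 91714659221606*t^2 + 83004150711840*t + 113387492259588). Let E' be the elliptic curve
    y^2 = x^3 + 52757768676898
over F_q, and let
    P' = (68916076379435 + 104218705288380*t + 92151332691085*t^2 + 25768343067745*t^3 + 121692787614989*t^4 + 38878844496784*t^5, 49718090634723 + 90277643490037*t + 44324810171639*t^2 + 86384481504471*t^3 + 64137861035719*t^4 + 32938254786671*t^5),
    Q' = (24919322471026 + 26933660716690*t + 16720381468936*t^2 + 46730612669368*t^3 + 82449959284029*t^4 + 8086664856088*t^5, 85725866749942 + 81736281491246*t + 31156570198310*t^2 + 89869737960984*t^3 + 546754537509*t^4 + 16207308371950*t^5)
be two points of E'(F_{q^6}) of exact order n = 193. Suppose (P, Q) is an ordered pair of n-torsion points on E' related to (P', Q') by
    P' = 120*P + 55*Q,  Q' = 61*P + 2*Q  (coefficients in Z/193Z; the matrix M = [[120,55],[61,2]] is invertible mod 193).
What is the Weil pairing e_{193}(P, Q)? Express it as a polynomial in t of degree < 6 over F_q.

57650696563480 + 14544249376005*t + 66274155538055*t^2 + 37675827958915*t^3 + 85797606839174*t^4 + 23233393823457*t^5

The 193-Weil pairing on E[193] over F_{126545395383859} is alternating-bilinear: e_{193}(P',Q') = e_{193}(P,Q)^det(M).
det M = 120*2 - 55*61 = -3115 = 166 (mod 193); 166^{-1} = 50 (mod 193).
8-bit Miller (11000001) on E'/F_{126545395383859} with a'=0, b'=52757768676898: accumulate tangent/chord ratios at Q'+S and P'+S'.
Miller gives e_{193}(P',Q') = 55723386607081 + 23072026029690*t + 93059694944656*t^2 + 116313405078741*t^3 + 23667895882679*t^4 + 104582955874022*t^5 in F_{126545395383859^6}.
Thus e_{193}(P,Q) = 57650696563480 + 14544249376005*t + 66274155538055*t^2 + 37675827958915*t^3 + 85797606839174*t^4 + 23233393823457*t^5.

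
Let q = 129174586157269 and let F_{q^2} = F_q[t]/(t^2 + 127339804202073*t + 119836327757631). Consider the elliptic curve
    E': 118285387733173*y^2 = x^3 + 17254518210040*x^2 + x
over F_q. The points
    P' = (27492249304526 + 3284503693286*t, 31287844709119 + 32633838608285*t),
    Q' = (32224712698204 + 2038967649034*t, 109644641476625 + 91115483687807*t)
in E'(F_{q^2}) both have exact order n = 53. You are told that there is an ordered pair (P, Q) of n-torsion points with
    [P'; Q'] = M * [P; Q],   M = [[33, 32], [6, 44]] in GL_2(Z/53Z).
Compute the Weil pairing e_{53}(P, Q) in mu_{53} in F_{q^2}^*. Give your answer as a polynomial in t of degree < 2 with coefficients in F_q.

32722456389460 + 7103442475827*t

Under M = [[33,32],[6,44]] in GL_2(Z/53), e_{53}(P',Q') = e_{53}(P,Q)^(33*44-32*6 mod 53).
det(M) mod 53 = 41; its inverse in (Z/53)^* is 22 (check: 41*22 mod 53 = 1).
Set x_W=21430461259598*u+20731253634484, y_W=21430461259598*v; then E': y_W^2=x_W^3+59813955654885*x_W+59489903867250.
Run Miller on y^2=x^3+59813955654885*x+59489903867250 over F_{129174586157269}: ladder 110101 (6 bits); e = f_P(D_Q)/f_Q(D_P).
So e_{53}(P',Q') = 107937195633568 + 21718079463439*t.
Thus e_{53}(P,Q) = 32722456389460 + 7103442475827*t.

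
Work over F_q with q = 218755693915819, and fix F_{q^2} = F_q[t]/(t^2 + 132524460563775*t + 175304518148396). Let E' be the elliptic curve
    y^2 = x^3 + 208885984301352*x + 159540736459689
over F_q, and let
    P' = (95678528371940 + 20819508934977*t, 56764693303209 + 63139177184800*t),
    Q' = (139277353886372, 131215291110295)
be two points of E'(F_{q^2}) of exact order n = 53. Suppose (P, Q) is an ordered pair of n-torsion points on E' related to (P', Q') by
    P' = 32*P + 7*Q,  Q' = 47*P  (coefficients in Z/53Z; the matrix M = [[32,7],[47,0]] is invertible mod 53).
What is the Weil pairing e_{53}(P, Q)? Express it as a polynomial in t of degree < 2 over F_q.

121377859084624 + 142774174606798*t

e_{53}(aP+bQ,cP+dQ) = e_{53}(P,Q)^(ad-bc); with (a,b,c,d)=(32,7,47,0) this gives the det-53 law.
So e_{53}(P,Q) = e_{53}(P',Q')^{24}, since 42*24 = 1 mod 53.
Double-and-add over 110101: 6-1 doublings, 4-1 additions; each step l_{T,T}/v_{2T} or l_{T,P'}/v at Q'+S for random S.
So e_{53}(P',Q') = 73010458153791 + 213010623227043*t.
(73010458153791 + 213010623227043*t)^{24} mod (218755693915819,f) = 121377859084624 + 142774174606798*t.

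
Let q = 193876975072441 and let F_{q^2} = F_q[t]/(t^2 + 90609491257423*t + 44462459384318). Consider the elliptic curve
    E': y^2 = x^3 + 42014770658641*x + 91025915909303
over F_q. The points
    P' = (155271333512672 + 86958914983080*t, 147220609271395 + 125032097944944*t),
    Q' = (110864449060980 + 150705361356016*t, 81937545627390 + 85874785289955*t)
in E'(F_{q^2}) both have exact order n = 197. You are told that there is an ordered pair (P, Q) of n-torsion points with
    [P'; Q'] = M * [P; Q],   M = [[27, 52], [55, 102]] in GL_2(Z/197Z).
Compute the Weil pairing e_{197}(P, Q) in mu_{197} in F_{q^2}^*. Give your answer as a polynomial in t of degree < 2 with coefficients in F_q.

187391770001568 + 91748331726404*t

e_{197} is bilinear + alternating on E[197], so e_{197}(27*P + 52*Q, 55*P + 102*Q) = e_{197}(P,Q)^(27*102-52*55).
det M = 27*102 - 52*55 = -106 = 91 (mod 197); 91^{-1} = 13 (mod 197).
Miller loop for e_{197} over F_{193876975072441^2}: bits of 197 = 11000101; 7 double steps + 3 add steps, l/v at each.
So e_{197}(P',Q') = 55212188256182 + 47745295813651*t.
(55212188256182 + 47745295813651*t)^{13} mod (193876975072441,f) = 187391770001568 + 91748331726404*t.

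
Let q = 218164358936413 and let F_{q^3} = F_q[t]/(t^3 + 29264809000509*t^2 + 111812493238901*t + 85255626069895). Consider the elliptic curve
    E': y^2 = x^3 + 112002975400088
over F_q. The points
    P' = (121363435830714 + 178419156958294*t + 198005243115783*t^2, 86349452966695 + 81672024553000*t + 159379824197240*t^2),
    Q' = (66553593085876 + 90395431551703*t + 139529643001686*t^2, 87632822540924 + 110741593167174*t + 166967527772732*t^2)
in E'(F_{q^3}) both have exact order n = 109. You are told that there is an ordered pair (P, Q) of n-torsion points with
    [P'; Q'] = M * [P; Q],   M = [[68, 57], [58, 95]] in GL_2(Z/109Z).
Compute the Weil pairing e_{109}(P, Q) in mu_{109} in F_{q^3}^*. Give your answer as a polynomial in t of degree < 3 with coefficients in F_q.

202089795757422 + 206457874677649*t + 107862000539611*t^2

Since e_{109}(P,P)=e_{109}(Q,Q)=1 and e_{109}(Q,P)=e_{109}(P,Q)^{-1}, expanding e_{109}(68*P + 57*Q,58*P + 95*Q) leaves e(P,Q)^det(M).
det M = 68*95 - 57*58 = 3154 = 102 (mod 109); 102^{-1} = 31 (mod 109).
Miller loop for e_{109} over F_{218164358936413^3}: bits of 109 = 1101101; 6 double steps + 4 add steps, l/v at each.
Result: e(P',Q') = 117384693414736 + 116831507249035*t + 154646966237213*t^2.
e_{109}(P,Q) = (117384693414736 + 116831507249035*t + 154646966237213*t^2)^{31} = 202089795757422 + 206457874677649*t + 107862000539611*t^2.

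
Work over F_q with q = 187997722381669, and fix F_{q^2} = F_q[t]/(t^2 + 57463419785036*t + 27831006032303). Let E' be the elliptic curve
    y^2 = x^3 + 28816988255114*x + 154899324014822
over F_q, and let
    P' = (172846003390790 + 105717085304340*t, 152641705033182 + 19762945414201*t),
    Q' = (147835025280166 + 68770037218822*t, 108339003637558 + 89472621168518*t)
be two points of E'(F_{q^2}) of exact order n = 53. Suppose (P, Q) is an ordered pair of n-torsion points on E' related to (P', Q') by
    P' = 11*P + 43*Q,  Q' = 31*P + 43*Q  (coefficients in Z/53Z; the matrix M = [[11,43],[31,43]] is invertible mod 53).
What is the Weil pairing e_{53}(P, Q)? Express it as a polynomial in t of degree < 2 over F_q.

Alternating bilinearity on E[53] (values in mu_{53} in F_{187997722381669^2}) gives e(P',Q') = e(P,Q)^det(M).
Inverting 41 mod 53: 22. Thus e_{53}(P,Q) = e(P',Q')^{22}.
Double-and-add over 110101: 6-1 doublings, 4-1 additions; each step l_{T,T}/v_{2T} or l_{T,P'}/v at Q'+S for random S.
e_{53}(P',Q') = 27559450499949 + 92574117099757*t.
Finally e_{53}(P,Q) = 147694783171182 + 66644905950101*t.

147694783171182 + 66644905950101*t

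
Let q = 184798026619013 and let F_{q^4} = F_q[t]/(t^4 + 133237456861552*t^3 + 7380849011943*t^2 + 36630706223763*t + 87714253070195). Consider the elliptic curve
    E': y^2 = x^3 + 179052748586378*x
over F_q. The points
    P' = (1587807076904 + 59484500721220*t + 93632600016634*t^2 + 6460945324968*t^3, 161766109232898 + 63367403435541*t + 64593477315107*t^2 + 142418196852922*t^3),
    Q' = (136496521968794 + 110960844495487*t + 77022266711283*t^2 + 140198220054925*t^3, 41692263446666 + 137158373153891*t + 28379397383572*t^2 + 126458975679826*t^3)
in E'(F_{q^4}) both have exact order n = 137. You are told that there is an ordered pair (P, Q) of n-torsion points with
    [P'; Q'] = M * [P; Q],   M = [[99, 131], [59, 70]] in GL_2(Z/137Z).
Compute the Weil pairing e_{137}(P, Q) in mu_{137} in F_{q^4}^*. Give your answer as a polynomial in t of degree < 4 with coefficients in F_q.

Since e_{137}(P,P)=e_{137}(Q,Q)=1 and e_{137}(Q,P)=e_{137}(P,Q)^{-1}, expanding e_{137}(99*P + 131*Q,59*P + 70*Q) leaves e(P,Q)^det(M).
Hence e(P,Q) = e(P',Q')^{6} where 6 = 23^{-1} mod 137.
Run Miller on y^2=x^3+179052748586378*x over F_{184798026619013}: ladder 10001001 (8 bits); e = f_P(D_Q)/f_Q(D_P).
So e_{137}(P',Q') = 5836851949007 + 160503059079473*t + 181010000669526*t^2 + 46805309336869*t^3.
Finally e_{137}(P,Q) = 58466258368115 + 154239175580547*t + 68460217507060*t^2 + 13449743570628*t^3.

58466258368115 + 154239175580547*t + 68460217507060*t^2 + 13449743570628*t^3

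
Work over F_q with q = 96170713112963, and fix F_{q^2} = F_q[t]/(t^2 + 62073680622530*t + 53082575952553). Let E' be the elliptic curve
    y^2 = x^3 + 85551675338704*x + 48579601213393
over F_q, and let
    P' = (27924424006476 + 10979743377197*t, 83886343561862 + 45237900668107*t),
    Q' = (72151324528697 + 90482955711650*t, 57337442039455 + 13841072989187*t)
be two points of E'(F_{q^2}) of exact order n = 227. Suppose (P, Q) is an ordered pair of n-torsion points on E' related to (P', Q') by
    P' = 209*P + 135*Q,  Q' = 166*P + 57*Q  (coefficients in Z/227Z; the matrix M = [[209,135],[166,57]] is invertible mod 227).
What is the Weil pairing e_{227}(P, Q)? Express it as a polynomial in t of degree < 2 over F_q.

90079188839713 + 29495092511334*t

The 227-Weil pairing on E[227] over F_{96170713112963} is alternating-bilinear: e_{227}(P',Q') = e_{227}(P,Q)^det(M).
Inverting 172 mod 227: 33. Thus e_{227}(P,Q) = e(P',Q')^{33}.
Run Miller on y^2=x^3+85551675338704*x+48579601213393 over F_{96170713112963}: ladder 11100011 (8 bits); e = f_P(D_Q)/f_Q(D_P).
The quotient is 44501613614099 + 53257546352502*t.
Raise to 33: e(P,Q) = 90079188839713 + 29495092511334*t in mu_{227}.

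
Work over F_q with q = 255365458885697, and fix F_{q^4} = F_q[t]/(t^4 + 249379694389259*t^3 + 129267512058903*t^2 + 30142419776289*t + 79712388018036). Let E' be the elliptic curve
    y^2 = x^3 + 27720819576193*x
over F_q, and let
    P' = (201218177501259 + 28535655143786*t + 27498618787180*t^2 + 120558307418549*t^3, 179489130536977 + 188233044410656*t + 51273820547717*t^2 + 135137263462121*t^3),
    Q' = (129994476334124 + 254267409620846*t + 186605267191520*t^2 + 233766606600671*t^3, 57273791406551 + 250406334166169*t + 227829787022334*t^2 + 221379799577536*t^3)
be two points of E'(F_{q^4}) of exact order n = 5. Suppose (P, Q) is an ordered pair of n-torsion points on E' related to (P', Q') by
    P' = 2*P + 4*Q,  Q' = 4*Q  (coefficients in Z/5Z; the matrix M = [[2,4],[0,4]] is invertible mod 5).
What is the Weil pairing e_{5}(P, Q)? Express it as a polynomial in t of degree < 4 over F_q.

e_{5} is bilinear + alternating on E[5], so e_{5}(2*P + 4*Q, 4*Q) = e_{5}(P,Q)^(2*4-4*0).
Inverting 3 mod 5: 2. Thus e_{5}(P,Q) = e(P',Q')^{2}.
3-bit Miller (101) on E'/F_{255365458885697} with a'=27720819576193, b'=0: accumulate tangent/chord ratios at Q'+S and P'+S'.
So e_{5}(P',Q') = 202320733867782 + 22852390076705*t + 255082431849135*t^2 + 121299171118982*t^3.
Raise to 2: e(P,Q) = 63160647145334 + 150663422559639*t + 48248290089700*t^2 + 216102264450491*t^3 in mu_{5}.

63160647145334 + 150663422559639*t + 48248290089700*t^2 + 216102264450491*t^3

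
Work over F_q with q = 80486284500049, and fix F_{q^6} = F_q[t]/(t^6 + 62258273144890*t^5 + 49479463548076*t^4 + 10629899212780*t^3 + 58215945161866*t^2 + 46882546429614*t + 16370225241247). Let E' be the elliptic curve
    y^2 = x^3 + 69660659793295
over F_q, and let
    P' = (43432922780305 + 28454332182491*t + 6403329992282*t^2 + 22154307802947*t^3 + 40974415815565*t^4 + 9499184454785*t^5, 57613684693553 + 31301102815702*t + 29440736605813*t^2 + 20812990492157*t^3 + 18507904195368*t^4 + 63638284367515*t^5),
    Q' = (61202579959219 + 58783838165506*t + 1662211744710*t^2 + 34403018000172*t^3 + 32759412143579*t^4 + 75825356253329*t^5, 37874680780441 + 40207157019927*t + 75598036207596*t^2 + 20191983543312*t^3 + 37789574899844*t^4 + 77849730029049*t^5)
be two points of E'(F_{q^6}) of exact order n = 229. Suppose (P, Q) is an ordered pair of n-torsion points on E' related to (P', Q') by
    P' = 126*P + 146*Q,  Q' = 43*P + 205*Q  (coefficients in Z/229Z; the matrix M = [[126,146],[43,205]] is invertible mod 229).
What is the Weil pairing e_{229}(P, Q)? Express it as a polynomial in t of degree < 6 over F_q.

The 229-Weil pairing on E[229] over F_{80486284500049} is alternating-bilinear: e_{229}(P',Q') = e_{229}(P,Q)^det(M).
Hence e(P,Q) = e(P',Q')^{179} where 179 = 87^{-1} mod 229.
Build f_{229,P'} and f_{229,Q'} via the 8-bit ladder of 229=11100101_2; evaluate at shifted divisors; quotient in F_{80486284500049^6}.
Result: e(P',Q') = 48863879364348 + 56474313096328*t + 27333594402032*t^2 + 29613314013622*t^3 + 6510331069208*t^4 + 69742911049571*t^5.
Thus e_{229}(P,Q) = 11021617252342 + 10351527786980*t + 17516417698118*t^2 + 1138594342352*t^3 + 34127624450528*t^4 + 43820073177841*t^5.

11021617252342 + 10351527786980*t + 17516417698118*t^2 + 1138594342352*t^3 + 34127624450528*t^4 + 43820073177841*t^5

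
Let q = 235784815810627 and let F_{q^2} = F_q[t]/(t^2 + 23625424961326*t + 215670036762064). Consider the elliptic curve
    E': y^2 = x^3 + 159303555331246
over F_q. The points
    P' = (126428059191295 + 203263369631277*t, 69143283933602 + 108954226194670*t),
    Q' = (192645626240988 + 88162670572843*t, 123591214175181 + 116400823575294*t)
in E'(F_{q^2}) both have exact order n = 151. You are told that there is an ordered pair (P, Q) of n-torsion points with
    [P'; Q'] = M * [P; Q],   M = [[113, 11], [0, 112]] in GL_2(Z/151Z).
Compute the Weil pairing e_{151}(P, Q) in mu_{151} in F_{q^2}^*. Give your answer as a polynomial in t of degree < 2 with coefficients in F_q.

229273821518452 + 3946084613562*t

e_{151}(aP+bQ,cP+dQ) = e_{151}(P,Q)^(ad-bc); with (a,b,c,d)=(113,11,0,112) this gives the det-151 law.
113*112 - 11*0 = 12656; reduced mod 151: det = 123, inverse 124.
Build f_{151,P'} and f_{151,Q'} via the 8-bit ladder of 151=10010111_2; evaluate at shifted divisors; quotient in F_{235784815810627^2}.
Result: e(P',Q') = 184508376904903 + 66318893277510*t.
Finally e_{151}(P,Q) = 229273821518452 + 3946084613562*t.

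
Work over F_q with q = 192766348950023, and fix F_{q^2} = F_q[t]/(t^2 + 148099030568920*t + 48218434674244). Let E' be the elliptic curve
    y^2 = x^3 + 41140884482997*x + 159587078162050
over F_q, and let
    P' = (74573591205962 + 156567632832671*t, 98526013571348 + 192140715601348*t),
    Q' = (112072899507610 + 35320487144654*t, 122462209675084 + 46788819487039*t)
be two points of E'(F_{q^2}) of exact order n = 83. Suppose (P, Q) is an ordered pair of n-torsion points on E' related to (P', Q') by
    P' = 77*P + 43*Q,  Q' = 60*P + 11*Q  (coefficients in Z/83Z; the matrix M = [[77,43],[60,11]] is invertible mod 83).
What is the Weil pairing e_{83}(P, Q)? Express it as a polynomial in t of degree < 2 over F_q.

Alternating bilinearity on E[83] (values in mu_{83} in F_{192766348950023^2}) gives e(P',Q') = e(P,Q)^det(M).
det M = 77*11 - 43*60 = -1733 = 10 (mod 83); 10^{-1} = 25 (mod 83).
Double-and-add over 1010011: 7-1 doublings, 4-1 additions; each step l_{T,T}/v_{2T} or l_{T,P'}/v at Q'+S for random S.
The quotient is 178383358761220 + 182189933806942*t.
Finally e_{83}(P,Q) = 177557029515595 + 125013818955253*t.

177557029515595 + 125013818955253*t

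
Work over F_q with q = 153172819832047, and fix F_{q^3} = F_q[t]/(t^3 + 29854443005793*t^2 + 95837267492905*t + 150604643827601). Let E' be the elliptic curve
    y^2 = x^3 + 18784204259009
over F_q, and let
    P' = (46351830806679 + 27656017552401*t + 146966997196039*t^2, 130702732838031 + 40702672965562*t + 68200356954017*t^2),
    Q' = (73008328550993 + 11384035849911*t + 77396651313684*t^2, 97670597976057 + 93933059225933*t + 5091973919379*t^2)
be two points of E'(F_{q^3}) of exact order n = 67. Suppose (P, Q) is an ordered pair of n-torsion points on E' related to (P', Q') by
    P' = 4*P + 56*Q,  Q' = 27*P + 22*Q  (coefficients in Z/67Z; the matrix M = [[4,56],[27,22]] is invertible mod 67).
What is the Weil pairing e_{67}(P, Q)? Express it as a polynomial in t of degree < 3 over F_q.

109903752201950 + 19933545825914*t + 99885162938861*t^2

Alternating bilinearity on E[67] (values in mu_{67} in F_{153172819832047^3}) gives e(P',Q') = e(P,Q)^det(M).
4*22 - 56*27 = -1424; reduced mod 67: det = 50, inverse 63.
Run Miller on y^2=x^3+18784204259009 over F_{153172819832047}: ladder 1000011 (7 bits); e = f_P(D_Q)/f_Q(D_P).
Result: e(P',Q') = 127651814901611 + 24208014507025*t + 85736472439232*t^2.
Hence e(P,Q) = 109903752201950 + 19933545825914*t + 99885162938861*t^2 in F_{153172819832047^3}^*.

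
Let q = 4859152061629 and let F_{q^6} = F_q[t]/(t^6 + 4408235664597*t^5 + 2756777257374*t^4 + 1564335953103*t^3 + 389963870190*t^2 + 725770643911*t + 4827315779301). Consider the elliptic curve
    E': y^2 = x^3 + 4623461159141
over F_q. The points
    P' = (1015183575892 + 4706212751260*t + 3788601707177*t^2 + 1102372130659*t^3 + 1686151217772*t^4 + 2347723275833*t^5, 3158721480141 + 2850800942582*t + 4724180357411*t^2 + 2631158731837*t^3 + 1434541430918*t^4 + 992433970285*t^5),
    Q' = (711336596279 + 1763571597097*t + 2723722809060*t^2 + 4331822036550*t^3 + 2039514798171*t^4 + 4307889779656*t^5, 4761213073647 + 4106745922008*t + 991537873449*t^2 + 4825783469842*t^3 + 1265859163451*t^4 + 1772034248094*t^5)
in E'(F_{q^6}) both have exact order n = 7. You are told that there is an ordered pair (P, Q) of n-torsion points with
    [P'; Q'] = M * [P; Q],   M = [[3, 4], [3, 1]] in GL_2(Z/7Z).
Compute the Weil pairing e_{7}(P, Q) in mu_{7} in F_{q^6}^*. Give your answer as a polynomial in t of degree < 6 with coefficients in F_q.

252218446621 + 1208693669582*t + 3587846101694*t^2 + 1059383075979*t^3 + 3082227638033*t^4 + 1243122537855*t^5

Since e_{7}(P,P)=e_{7}(Q,Q)=1 and e_{7}(Q,P)=e_{7}(P,Q)^{-1}, expanding e_{7}(3*P + 4*Q,3*P + 1*Q) leaves e(P,Q)^det(M).
Inverting 5 mod 7: 3. Thus e_{7}(P,Q) = e(P',Q')^{3}.
3-bit Miller (111) on E'/F_{4859152061629} with a'=0, b'=4623461159141: accumulate tangent/chord ratios at Q'+S and P'+S'.
e_{7}(P',Q') = 2991314496956 + 2357568239223*t + 846812458110*t^2 + 147699364727*t^3 + 278424102775*t^4 + 932261494461*t^5.
Finally e_{7}(P,Q) = 252218446621 + 1208693669582*t + 3587846101694*t^2 + 1059383075979*t^3 + 3082227638033*t^4 + 1243122537855*t^5.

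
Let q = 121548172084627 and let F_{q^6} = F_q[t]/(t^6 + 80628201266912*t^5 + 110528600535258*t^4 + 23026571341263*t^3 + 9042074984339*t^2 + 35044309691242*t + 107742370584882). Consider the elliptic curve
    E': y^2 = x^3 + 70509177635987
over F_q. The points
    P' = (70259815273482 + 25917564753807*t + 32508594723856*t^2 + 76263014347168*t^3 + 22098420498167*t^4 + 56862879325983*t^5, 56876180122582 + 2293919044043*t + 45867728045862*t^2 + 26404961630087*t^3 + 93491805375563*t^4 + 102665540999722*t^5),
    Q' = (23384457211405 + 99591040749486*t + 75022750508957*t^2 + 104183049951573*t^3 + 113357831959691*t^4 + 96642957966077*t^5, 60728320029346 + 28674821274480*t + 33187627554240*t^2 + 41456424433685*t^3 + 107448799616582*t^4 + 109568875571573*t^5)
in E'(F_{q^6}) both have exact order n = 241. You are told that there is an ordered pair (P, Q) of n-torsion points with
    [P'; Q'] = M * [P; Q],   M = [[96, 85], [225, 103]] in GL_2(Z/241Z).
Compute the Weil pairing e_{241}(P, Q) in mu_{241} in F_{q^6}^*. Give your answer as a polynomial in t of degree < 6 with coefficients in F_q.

e_{241}(aP+bQ,cP+dQ) = e_{241}(P,Q)^(ad-bc); with (a,b,c,d)=(96,85,225,103) this gives the det-241 law.
Inverting 162 mod 241: 61. Thus e_{241}(P,Q) = e(P',Q')^{61}.
n = 241 = (11110001)_2 (8 bits, wt 5); accumulate f_{241,P'}(Q'+S)/f_{241,P'}(S) along the 7-step ladder.
e_{241}(P',Q') = 112304660664805 + 75544077029422*t + 30129074057903*t^2 + 57371540520012*t^3 + 6958084458015*t^4 + 69092899127052*t^5.
Thus e_{241}(P,Q) = 10655151175037 + 75407359363488*t + 29128052321327*t^2 + 2137369823881*t^3 + 20977942113355*t^4 + 54626533920920*t^5.

10655151175037 + 75407359363488*t + 29128052321327*t^2 + 2137369823881*t^3 + 20977942113355*t^4 + 54626533920920*t^5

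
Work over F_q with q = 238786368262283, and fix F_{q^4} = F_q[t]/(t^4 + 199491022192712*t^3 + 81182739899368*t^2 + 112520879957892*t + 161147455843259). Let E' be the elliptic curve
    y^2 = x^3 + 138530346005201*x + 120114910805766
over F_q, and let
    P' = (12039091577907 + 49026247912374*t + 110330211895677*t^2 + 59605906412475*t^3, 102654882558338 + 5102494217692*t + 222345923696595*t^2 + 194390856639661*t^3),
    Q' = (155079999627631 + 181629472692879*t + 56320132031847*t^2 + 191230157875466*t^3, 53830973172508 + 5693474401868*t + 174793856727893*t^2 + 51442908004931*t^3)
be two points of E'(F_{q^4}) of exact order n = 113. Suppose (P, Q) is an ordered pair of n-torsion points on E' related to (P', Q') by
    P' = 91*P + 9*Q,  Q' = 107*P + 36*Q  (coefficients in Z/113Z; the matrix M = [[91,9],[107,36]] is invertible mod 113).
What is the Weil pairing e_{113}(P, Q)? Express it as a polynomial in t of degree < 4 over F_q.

Under M = [[91,9],[107,36]] in GL_2(Z/113), e_{113}(P',Q') = e_{113}(P,Q)^(91*36-9*107 mod 113).
Inverting 53 mod 113: 32. Thus e_{113}(P,Q) = e(P',Q')^{32}.
Miller loop for e_{113} over F_{238786368262283^4}: bits of 113 = 1110001; 6 double steps + 3 add steps, l/v at each.
The quotient is 159789090155020 + 11286856709704*t + 54555661108056*t^2 + 213351066496976*t^3.
Hence e(P,Q) = 83337447875096 + 94392497354047*t + 233912466570529*t^2 + 79733548523045*t^3 in F_{238786368262283^4}^*.

83337447875096 + 94392497354047*t + 233912466570529*t^2 + 79733548523045*t^3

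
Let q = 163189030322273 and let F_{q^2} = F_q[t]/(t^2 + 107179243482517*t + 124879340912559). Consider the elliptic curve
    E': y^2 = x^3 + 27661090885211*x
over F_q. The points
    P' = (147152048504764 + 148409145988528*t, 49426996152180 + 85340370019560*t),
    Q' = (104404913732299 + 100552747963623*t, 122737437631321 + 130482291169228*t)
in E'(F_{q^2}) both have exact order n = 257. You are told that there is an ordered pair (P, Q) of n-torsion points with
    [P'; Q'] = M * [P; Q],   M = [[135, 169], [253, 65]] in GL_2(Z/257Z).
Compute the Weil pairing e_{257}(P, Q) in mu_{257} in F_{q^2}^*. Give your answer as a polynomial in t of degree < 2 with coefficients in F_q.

e_{257} is bilinear + alternating on E[257], so e_{257}(135*P + 169*Q, 253*P + 65*Q) = e_{257}(P,Q)^(135*65-169*253).
135*65 - 169*253 = -33982; reduced mod 257: det = 199, inverse 31.
Run Miller on y^2=x^3+27661090885211*x over F_{163189030322273}: ladder 100000001 (9 bits); e = f_P(D_Q)/f_Q(D_P).
The quotient is 57664349693477 + 10285139439371*t.
Thus e_{257}(P,Q) = 162434130909118 + 140243463581480*t.

162434130909118 + 140243463581480*t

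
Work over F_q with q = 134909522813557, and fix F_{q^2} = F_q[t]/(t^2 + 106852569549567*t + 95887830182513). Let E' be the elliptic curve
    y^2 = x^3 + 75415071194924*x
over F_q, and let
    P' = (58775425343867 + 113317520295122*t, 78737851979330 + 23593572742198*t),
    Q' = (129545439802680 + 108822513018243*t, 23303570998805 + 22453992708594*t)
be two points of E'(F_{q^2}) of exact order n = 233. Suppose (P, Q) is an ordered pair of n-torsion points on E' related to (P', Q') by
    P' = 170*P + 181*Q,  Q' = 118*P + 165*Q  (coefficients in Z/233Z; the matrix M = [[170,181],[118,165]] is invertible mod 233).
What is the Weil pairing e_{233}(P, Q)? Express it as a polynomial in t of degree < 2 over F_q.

108515720197444 + 129153027859427*t

e_{233}(aP+bQ,cP+dQ) = e_{233}(P,Q)^(ad-bc); with (a,b,c,d)=(170,181,118,165) this gives the det-233 law.
Inverting 168 mod 233: 43. Thus e_{233}(P,Q) = e(P',Q')^{43}.
n = 233 = (11101001)_2 (8 bits, wt 5); accumulate f_{233,P'}(Q'+S)/f_{233,P'}(S) along the 7-step ladder.
So e_{233}(P',Q') = 60147365339471 + 94466407633109*t.
Hence e(P,Q) = 108515720197444 + 129153027859427*t in F_{134909522813557^2}^*.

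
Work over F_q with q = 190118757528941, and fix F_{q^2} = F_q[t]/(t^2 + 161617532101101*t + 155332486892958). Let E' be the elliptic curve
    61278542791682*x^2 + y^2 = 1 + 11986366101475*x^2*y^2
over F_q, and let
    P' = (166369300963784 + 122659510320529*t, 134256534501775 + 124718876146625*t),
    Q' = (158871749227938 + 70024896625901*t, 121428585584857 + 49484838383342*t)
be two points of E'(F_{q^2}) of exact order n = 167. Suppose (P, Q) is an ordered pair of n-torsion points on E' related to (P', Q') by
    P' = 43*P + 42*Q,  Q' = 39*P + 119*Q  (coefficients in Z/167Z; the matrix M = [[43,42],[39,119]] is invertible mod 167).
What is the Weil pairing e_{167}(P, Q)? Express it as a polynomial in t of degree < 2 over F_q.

e_{167} is bilinear + alternating on E[167], so e_{167}(43*P + 42*Q, 39*P + 119*Q) = e_{167}(P,Q)^(43*119-42*39).
43*119 - 42*39 = 3479; reduced mod 167: det = 139, inverse 161.
Edwards a_E,d_E -> Montgomery A=186903112490371,B=39312774182012 -> Weierstrass 132634264409387,4567764642557 via alpha=107270196913330,beta=59852733554787.
Miller loop for e_{167} over F_{190118757528941^2}: bits of 167 = 10100111; 7 double steps + 4 add steps, l/v at each.
e_{167}(P',Q') = 44940868956331 + 9578554968394*t.
Hence e(P,Q) = 163151184899047 + 66398455137559*t in F_{190118757528941^2}^*.

163151184899047 + 66398455137559*t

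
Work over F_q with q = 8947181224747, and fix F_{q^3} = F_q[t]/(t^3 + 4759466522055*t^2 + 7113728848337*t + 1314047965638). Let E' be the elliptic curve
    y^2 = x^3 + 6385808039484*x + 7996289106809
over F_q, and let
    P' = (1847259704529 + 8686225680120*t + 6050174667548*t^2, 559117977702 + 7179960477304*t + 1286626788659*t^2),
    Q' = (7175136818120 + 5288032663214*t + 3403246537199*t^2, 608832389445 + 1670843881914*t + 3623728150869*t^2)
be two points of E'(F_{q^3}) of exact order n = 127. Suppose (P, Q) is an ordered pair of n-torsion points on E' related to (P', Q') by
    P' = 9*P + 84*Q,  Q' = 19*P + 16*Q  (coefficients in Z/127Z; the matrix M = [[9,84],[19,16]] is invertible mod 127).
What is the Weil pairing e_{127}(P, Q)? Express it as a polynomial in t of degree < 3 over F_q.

4459904640133 + 2054847805460*t + 5388767807751*t^2

The 127-Weil pairing on E[127] over F_{8947181224747} is alternating-bilinear: e_{127}(P',Q') = e_{127}(P,Q)^det(M).
det(M) mod 127 = 72; its inverse in (Z/127)^* is 30 (check: 72*30 mod 127 = 1).
Run Miller on y^2=x^3+6385808039484*x+7996289106809 over F_{8947181224747}: ladder 1111111 (7 bits); e = f_P(D_Q)/f_Q(D_P).
Result: e(P',Q') = 481923132418 + 1841171090202*t + 7792695640536*t^2.
e_{127}(P,Q) = (481923132418 + 1841171090202*t + 7792695640536*t^2)^{30} = 4459904640133 + 2054847805460*t + 5388767807751*t^2.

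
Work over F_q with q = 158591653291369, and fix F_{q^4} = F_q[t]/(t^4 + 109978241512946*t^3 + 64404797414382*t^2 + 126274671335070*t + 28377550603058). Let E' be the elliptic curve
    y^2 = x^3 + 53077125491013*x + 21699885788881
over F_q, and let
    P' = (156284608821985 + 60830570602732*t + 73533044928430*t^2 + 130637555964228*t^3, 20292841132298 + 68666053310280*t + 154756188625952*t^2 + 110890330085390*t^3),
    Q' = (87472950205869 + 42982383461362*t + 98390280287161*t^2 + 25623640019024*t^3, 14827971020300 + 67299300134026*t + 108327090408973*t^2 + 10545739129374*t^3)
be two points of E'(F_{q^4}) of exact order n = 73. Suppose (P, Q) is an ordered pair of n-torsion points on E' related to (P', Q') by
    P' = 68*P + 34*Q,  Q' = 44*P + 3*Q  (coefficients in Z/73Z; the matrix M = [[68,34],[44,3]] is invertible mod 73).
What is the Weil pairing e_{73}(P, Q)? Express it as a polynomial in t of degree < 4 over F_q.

2010604951263 + 41688221921852*t + 70883906565457*t^2 + 108449821822558*t^3

e_{73}(aP+bQ,cP+dQ) = e_{73}(P,Q)^(ad-bc); with (a,b,c,d)=(68,34,44,3) this gives the det-73 law.
68*3 - 34*44 = -1292; reduced mod 73: det = 22, inverse 10.
Double-and-add over 1001001: 7-1 doublings, 3-1 additions; each step l_{T,T}/v_{2T} or l_{T,P'}/v at Q'+S for random S.
So e_{73}(P',Q') = 34377992406762 + 61443085067554*t + 152240521608223*t^2 + 43883754243422*t^3.
Raise to 10: e(P,Q) = 2010604951263 + 41688221921852*t + 70883906565457*t^2 + 108449821822558*t^3 in mu_{73}.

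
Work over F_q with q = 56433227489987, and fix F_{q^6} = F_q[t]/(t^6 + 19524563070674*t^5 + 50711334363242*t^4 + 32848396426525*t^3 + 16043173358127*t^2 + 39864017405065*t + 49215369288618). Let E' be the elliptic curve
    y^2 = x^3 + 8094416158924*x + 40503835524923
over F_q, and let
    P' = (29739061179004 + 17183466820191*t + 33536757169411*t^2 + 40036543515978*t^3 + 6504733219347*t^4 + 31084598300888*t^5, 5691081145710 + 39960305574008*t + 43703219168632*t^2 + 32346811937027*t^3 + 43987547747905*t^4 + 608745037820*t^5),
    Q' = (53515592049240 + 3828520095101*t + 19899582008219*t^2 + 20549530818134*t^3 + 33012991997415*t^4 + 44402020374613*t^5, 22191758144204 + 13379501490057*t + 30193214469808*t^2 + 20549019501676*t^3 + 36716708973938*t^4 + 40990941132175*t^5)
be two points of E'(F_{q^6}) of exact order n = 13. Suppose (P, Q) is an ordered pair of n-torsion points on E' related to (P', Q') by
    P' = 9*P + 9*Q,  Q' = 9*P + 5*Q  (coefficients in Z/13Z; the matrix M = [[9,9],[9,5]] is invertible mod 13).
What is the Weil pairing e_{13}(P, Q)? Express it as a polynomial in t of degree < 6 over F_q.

e_{13} is bilinear + alternating on E[13], so e_{13}(9*P + 9*Q, 9*P + 5*Q) = e_{13}(P,Q)^(9*5-9*9).
Inverting 3 mod 13: 9. Thus e_{13}(P,Q) = e(P',Q')^{9}.
4-bit Miller (1101) on E'/F_{56433227489987} with a'=8094416158924, b'=40503835524923: accumulate tangent/chord ratios at Q'+S and P'+S'.
f_P(D_Q)/f_Q(D_P) = 45633477015547 + 11478514793925*t + 16240132169890*t^2 + 45448443041544*t^3 + 52764299079128*t^4 + 24633907066676*t^5.
Finally e_{13}(P,Q) = 53822473294997 + 25197164939736*t + 43661644586475*t^2 + 33603568776426*t^3 + 33493191307938*t^4 + 23233290778172*t^5.

53822473294997 + 25197164939736*t + 43661644586475*t^2 + 33603568776426*t^3 + 33493191307938*t^4 + 23233290778172*t^5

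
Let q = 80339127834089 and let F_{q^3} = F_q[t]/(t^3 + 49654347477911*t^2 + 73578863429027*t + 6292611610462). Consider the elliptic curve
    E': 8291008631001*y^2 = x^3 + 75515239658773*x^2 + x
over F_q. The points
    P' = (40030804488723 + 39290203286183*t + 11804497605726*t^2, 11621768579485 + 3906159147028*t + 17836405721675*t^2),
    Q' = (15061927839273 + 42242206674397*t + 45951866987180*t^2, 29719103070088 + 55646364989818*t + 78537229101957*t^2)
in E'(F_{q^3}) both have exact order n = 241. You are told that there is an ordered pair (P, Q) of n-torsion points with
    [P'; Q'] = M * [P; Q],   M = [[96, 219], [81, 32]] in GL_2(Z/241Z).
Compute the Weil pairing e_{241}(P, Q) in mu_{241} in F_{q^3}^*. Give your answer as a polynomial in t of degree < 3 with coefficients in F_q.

The 241-Weil pairing on E[241] over F_{80339127834089} is alternating-bilinear: e_{241}(P',Q') = e_{241}(P,Q)^det(M).
96*32 - 219*81 = -14667; reduced mod 241: det = 34, inverse 78.
Montgomery->Weierstrass: x_W = 23818076290869*x+1532816370376, y_W=23818076290869*y on F_{80339127834089}; lands on y^2=x^3+3333258879831*x.
Miller loop for e_{241} over F_{80339127834089^3}: bits of 241 = 11110001; 7 double steps + 4 add steps, l/v at each.
f_P(D_Q)/f_Q(D_P) = 72219117404669 + 61480592203444*t + 29228542673626*t^2.
Raise to 78: e(P,Q) = 65644541885499 + 69824362891614*t + 14764428269241*t^2 in mu_{241}.

65644541885499 + 69824362891614*t + 14764428269241*t^2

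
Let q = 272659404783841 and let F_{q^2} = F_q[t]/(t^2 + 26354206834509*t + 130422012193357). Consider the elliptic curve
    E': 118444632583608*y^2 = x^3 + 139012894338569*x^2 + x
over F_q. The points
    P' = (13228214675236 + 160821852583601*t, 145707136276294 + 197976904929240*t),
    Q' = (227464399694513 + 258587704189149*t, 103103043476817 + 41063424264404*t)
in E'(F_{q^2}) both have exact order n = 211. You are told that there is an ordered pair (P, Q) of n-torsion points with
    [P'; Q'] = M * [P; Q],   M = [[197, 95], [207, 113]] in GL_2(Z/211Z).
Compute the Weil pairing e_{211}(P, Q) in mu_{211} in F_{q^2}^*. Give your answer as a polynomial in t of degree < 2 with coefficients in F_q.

Since e_{211}(P,P)=e_{211}(Q,Q)=1 and e_{211}(Q,P)=e_{211}(P,Q)^{-1}, expanding e_{211}(197*P + 95*Q,207*P + 113*Q) leaves e(P,Q)^det(M).
197*113 - 95*207 = 2596; reduced mod 211: det = 64, inverse 122.
Undo Montgomery via alpha=129732527104869, beta=98451058738685: (a',b')=(0,174488805349818) over F_{272659404783841}.
Run Miller on y^2=x^3+174488805349818 over F_{272659404783841}: ladder 11010011 (8 bits); e = f_P(D_Q)/f_Q(D_P).
The quotient is 160798621455157 + 85469424679688*t.
(160798621455157 + 85469424679688*t)^{122} mod (272659404783841,f) = 57938042290953 + 12601069272570*t.

57938042290953 + 12601069272570*t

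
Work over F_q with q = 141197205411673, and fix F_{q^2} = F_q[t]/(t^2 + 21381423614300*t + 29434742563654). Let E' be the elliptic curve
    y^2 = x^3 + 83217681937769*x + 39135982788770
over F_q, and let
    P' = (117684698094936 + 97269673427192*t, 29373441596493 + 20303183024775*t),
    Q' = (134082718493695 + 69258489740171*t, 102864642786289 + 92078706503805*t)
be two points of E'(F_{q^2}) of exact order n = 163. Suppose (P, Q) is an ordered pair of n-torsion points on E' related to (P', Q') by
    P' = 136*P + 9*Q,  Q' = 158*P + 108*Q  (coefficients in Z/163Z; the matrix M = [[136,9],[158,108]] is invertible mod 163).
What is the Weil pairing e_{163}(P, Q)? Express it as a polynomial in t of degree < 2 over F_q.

6707928219194 + 138667209689424*t

The 163-Weil pairing on E[163] over F_{141197205411673} is alternating-bilinear: e_{163}(P',Q') = e_{163}(P,Q)^det(M).
Hence e(P,Q) = e(P',Q')^{44} where 44 = 63^{-1} mod 163.
8-bit Miller (10100011) on E'/F_{141197205411673} with a'=83217681937769, b'=39135982788770: accumulate tangent/chord ratios at Q'+S and P'+S'.
f_P(D_Q)/f_Q(D_P) = 58628548434477 + 34057028210815*t.
Hence e(P,Q) = 6707928219194 + 138667209689424*t in F_{141197205411673^2}^*.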